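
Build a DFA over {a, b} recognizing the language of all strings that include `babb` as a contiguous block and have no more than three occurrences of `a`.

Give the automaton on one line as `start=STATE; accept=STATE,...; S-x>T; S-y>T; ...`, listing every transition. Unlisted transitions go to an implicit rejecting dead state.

Handle the two conditions separately and then intersect. One (5 states) tracks whether and how much of `babb` has been seen; the other (5 states) tracks the count of `a`s, saturating at 4. Each combined state is a pair, one component from each; accept when both components accept. Equivalent product states are then merged.
          a    b  
>  q0     q1   q2 
   q1     q3   q4 
   q2     q5   q2 
   q3     q6   q7 
   q4     q8   q4 
   q5     q3   q9 
   q6     q6   q6 
   q7    q10   q7 
   q8     q6  q11 
   q9     q8  q12 
   q10    q6  q13 
   q11   q10  q14 
 * q12   q14  q12 
   q13    q6  q15 
 * q14   q15  q14 
 * q15    q6  q15 
(> = start, * = accepting)

start=q0; accept=q12,q14,q15; q0-a>q1; q0-b>q2; q1-a>q3; q1-b>q4; q2-a>q5; q2-b>q2; q3-a>q6; q3-b>q7; q4-a>q8; q4-b>q4; q5-a>q3; q5-b>q9; q6-a>q6; q6-b>q6; q7-a>q10; q7-b>q7; q8-a>q6; q8-b>q11; q9-a>q8; q9-b>q12; q10-a>q6; q10-b>q13; q11-a>q10; q11-b>q14; q12-a>q14; q12-b>q12; q13-a>q6; q13-b>q15; q14-a>q15; q14-b>q14; q15-a>q6; q15-b>q15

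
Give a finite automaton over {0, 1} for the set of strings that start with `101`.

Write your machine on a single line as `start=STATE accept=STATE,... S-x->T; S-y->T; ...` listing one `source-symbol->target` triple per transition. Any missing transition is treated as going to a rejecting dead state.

Check the first 3 symbols one by one: S0 through S2 record how many have matched `101` so far; any wrong symbol goes to the dead state S4. After all 3 match we enter the accepting sink S3.
        0   1  
>  S0   S4  S1 
   S1   S2  S4 
   S2   S4  S3 
 * S3   S3  S3 
   S4   S4  S4 
(> = start, * = accepting)

start=S0; accept=S3; S0-0->S4; S0-1->S1; S1-0->S2; S1-1->S4; S2-0->S4; S2-1->S3; S3-0->S3; S3-1->S3; S4-0->S4; S4-1->S4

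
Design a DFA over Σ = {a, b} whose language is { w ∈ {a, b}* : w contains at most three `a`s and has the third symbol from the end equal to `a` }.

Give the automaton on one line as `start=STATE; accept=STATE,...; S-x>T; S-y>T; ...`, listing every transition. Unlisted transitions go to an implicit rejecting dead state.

Build one automaton per condition and run them in lockstep. One (5 states) tracks the count of `a`s, saturating at 4; the other (15 states) tracks the last 3 symbols read. Each combined state is a pair, one component from each; accept when both components accept. Minimizing collapses redundant product states.
With 20 states:
          a    b  
>  q0     q1   q0 
   q1     q2   q3 
   q2     q4   q5 
   q3     q6   q7 
 * q4     q8   q9 
 * q5    q10  q11 
 * q6    q12  q13 
 * q7    q14  q15 
   q8     q8   q8 
 * q9     q8  q16 
 * q10    q8  q17 
 * q11   q18  q19 
   q12    q8   q9 
   q13   q10  q11 
   q14   q12  q13 
   q15   q14  q15 
 * q16    q8   q8 
   q17    q8  q16 
   q18    q8  q17 
   q19   q18  q19 
(> = start, * = accepting)

start=q0; accept=q4,q5,q6,q7,q9,q10,q11,q16; q0-a>q1; q0-b>q0; q1-a>q2; q1-b>q3; q2-a>q4; q2-b>q5; q3-a>q6; q3-b>q7; q4-a>q8; q4-b>q9; q5-a>q10; q5-b>q11; q6-a>q12; q6-b>q13; q7-a>q14; q7-b>q15; q8-a>q8; q8-b>q8; q9-a>q8; q9-b>q16; q10-a>q8; q10-b>q17; q11-a>q18; q11-b>q19; q12-a>q8; q12-b>q9; q13-a>q10; q13-b>q11; q14-a>q12; q14-b>q13; q15-a>q14; q15-b>q15; q16-a>q8; q16-b>q8; q17-a>q8; q17-b>q16; q18-a>q8; q18-b>q17; q19-a>q18; q19-b>q19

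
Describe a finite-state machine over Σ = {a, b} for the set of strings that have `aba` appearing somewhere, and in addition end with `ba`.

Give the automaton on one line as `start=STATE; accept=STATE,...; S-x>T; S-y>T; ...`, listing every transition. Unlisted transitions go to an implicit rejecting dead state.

start=s0; accept=s5; s0-a>s1; s0-b>s2; s1-a>s1; s1-b>s3; s2-a>s4; s2-b>s2; s3-a>s5; s3-b>s2; s4-a>s1; s4-b>s3; s5-a>s6; s5-b>s7; s6-a>s6; s6-b>s7; s7-a>s5; s7-b>s7

Handle the two conditions separately and then intersect. The first has 4 states tracking whether and how much of `aba` has been seen; the second has 3 states tracking how much of the suffix `ba` has currently been matched. A product state is a pair (one from each), accepting exactly when both do.
An 8-state machine:
        a   b  
>  s0   s1  s2 
   s1   s1  s3 
   s2   s4  s2 
   s3   s5  s2 
   s4   s1  s3 
 * s5   s6  s7 
   s6   s6  s7 
   s7   s5  s7 
(> = start, * = accepting)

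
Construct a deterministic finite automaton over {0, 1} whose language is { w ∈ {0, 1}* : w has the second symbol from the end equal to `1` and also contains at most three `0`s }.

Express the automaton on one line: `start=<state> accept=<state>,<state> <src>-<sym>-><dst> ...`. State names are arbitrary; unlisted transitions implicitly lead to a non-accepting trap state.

Handle the two conditions separately and then intersect. The first has 7 states tracking the last 2 symbols read; the second has 5 states tracking the count of `0`s, saturating at 4. A product state is a pair (one from each), accepting exactly when both do.
A 19-state machine:
          0    1  
>  q0     q1   q2 
   q1     q3   q4 
   q2     q5   q6 
   q3     q7   q8 
   q4     q9  q10 
 * q5     q3   q4 
 * q6     q5   q6 
   q7    q11  q12 
   q8    q13  q14 
 * q9     q7   q8 
 * q10    q9  q10 
   q11   q11  q15 
   q12   q16  q17 
 * q13   q11  q12 
 * q14   q13  q14 
   q15   q16  q18 
   q16   q11  q15 
 * q17   q16  q17 
   q18   q16  q18 
(> = start, * = accepting)

start=q0 accept=q5,q6,q9,q10,q13,q14,q17 q0-0->q1 q0-1->q2 q1-0->q3 q1-1->q4 q2-0->q5 q2-1->q6 q3-0->q7 q3-1->q8 q4-0->q9 q4-1->q10 q5-0->q3 q5-1->q4 q6-0->q5 q6-1->q6 q7-0->q11 q7-1->q12 q8-0->q13 q8-1->q14 q9-0->q7 q9-1->q8 q10-0->q9 q10-1->q10 q11-0->q11 q11-1->q15 q12-0->q16 q12-1->q17 q13-0->q11 q13-1->q12 q14-0->q13 q14-1->q14 q15-0->q16 q15-1->q18 q16-0->q11 q16-1->q15 q17-0->q16 q17-1->q17 q18-0->q16 q18-1->q18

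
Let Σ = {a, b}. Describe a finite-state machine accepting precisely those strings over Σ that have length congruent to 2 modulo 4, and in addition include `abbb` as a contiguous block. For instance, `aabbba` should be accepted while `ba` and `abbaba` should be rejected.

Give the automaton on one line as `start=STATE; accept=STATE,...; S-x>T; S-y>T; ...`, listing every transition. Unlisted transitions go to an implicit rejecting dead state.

start=S0; accept=S18; S0-a>S1; S0-b>S2; S1-a>S3; S1-b>S4; S2-a>S3; S2-b>S5; S3-a>S6; S3-b>S7; S4-a>S6; S4-b>S8; S5-a>S6; S5-b>S9; S6-a>S10; S6-b>S11; S7-a>S10; S7-b>S12; S8-a>S10; S8-b>S13; S9-a>S10; S9-b>S0; S10-a>S1; S10-b>S14; S11-a>S1; S11-b>S15; S12-a>S1; S12-b>S16; S13-a>S16; S13-b>S16; S14-a>S3; S14-b>S17; S15-a>S3; S15-b>S18; S16-a>S18; S16-b>S18; S17-a>S6; S17-b>S19; S18-a>S19; S18-b>S19; S19-a>S13; S19-b>S13

Handle the two conditions separately and then intersect. One (4 states) tracks the input length modulo 4; the other (5 states) tracks whether and how much of `abbb` has been seen. Each combined state is a pair, one component from each; accept when both components accept.
A 20-state machine:
          a    b  
>  S0     S1   S2 
   S1     S3   S4 
   S2     S3   S5 
   S3     S6   S7 
   S4     S6   S8 
   S5     S6   S9 
   S6    S10  S11 
   S7    S10  S12 
   S8    S10  S13 
   S9    S10   S0 
   S10    S1  S14 
   S11    S1  S15 
   S12    S1  S16 
   S13   S16  S16 
   S14    S3  S17 
   S15    S3  S18 
   S16   S18  S18 
   S17    S6  S19 
 * S18   S19  S19 
   S19   S13  S13 
(> = start, * = accepting)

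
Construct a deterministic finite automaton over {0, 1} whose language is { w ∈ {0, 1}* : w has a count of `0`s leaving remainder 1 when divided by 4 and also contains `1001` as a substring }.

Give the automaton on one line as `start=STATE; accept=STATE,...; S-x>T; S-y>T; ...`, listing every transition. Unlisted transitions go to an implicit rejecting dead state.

start=A; accept=T; A-0>B; A-1>C; B-0>D; B-1>E; C-0>F; C-1>C; D-0>G; D-1>H; E-0>I; E-1>E; F-0>J; F-1>E; G-0>A; G-1>K; H-0>L; H-1>H; I-0>M; I-1>H; J-0>G; J-1>N; K-0>O; K-1>K; L-0>P; L-1>K; M-0>A; M-1>Q; N-0>Q; N-1>N; O-0>R; O-1>C; P-0>B; P-1>S; Q-0>S; Q-1>Q; R-0>D; R-1>T; S-0>T; S-1>S; T-0>N; T-1>T

Handle the two conditions separately and then intersect. One (4 states) tracks the count of `0`s modulo 4; the other (5 states) tracks whether and how much of `1001` has been seen. Each combined state is a pair, one component from each; accept when both components accept.
With 20 states:
       0  1 
>  A   B  C 
   B   D  E 
   C   F  C 
   D   G  H 
   E   I  E 
   F   J  E 
   G   A  K 
   H   L  H 
   I   M  H 
   J   G  N 
   K   O  K 
   L   P  K 
   M   A  Q 
   N   Q  N 
   O   R  C 
   P   B  S 
   Q   S  Q 
   R   D  T 
   S   T  S 
 * T   N  T 
(> = start, * = accepting)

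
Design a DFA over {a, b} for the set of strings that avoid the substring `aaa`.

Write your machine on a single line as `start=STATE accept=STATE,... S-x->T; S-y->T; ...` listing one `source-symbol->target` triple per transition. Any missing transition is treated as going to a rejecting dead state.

This is the complement of 'contains `aaa`'. Use the same substring-matching states — q0 through q3 holding how much of `aaa` has just been matched — but flip the accepting set: everything except the trap q3 accepts.
        a   b  
>* q0   q1  q0 
 * q1   q2  q0 
 * q2   q3  q0 
   q3   q3  q3 
(> = start, * = accepting)

start=q0; accept=q0,q1,q2; q0-a->q1; q0-b->q0; q1-a->q2; q1-b->q0; q2-a->q3; q2-b->q0; q3-a->q3; q3-b->q3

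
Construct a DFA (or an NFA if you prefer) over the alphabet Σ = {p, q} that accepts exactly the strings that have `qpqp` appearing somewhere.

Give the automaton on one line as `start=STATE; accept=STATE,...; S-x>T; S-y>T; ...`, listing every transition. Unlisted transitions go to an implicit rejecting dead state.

Track how much of `qpqp` has been matched so far: state s0 is no progress, s4 is the absorbing accept state reached once `qpqp` has occurred. Intermediate states record partial matches; on a mismatch, fall back to the longest reusable overlap.
With 5 states:
        p   q  
>  s0   s0  s1 
   s1   s2  s1 
   s2   s0  s3 
   s3   s4  s1 
 * s4   s4  s4 
(> = start, * = accepting)

start=s0; accept=s4; s0-p>s0; s0-q>s1; s1-p>s2; s1-q>s1; s2-p>s0; s2-q>s3; s3-p>s4; s3-q>s1; s4-p>s4; s4-q>s4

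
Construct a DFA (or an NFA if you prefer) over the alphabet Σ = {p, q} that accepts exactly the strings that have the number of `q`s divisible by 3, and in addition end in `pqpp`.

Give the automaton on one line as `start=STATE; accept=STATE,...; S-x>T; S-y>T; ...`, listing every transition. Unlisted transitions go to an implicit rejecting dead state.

start=S0; accept=S6; S0-p>S0; S0-q>S1; S1-p>S1; S1-q>S2; S2-p>S3; S2-q>S0; S3-p>S3; S3-q>S4; S4-p>S5; S4-q>S1; S5-p>S6; S5-q>S1; S6-p>S0; S6-q>S1

Run two small machines in parallel and take their product. The first has 3 states tracking the count of `q`s modulo 3; the second has 5 states tracking how much of the suffix `pqpp` has currently been matched. A product state is a pair (one from each), accepting exactly when both do. Equivalent product states are then merged.
        p   q  
>  S0   S0  S1 
   S1   S1  S2 
   S2   S3  S0 
   S3   S3  S4 
   S4   S5  S1 
   S5   S6  S1 
 * S6   S0  S1 
(> = start, * = accepting)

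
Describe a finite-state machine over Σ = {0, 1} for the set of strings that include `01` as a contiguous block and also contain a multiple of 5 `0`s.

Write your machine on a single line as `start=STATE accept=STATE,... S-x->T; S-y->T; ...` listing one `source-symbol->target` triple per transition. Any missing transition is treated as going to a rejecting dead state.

Run two small machines in parallel and take their product. The first has 3 states tracking whether and how much of `01` has been seen; the second has 5 states tracking the count of `0`s modulo 5. A product state is a pair (one from each), accepting exactly when both do.
With 11 states:
          0    1  
>  S0     S1   S0 
   S1     S2   S3 
   S2     S4   S5 
   S3     S5   S3 
   S4     S6   S7 
   S5     S7   S5 
   S6     S8   S9 
   S7     S9   S7 
   S8     S1  S10 
   S9    S10   S9 
 * S10    S3  S10 
(> = start, * = accepting)

start=S0; accept=S10; S0-0->S1; S0-1->S0; S1-0->S2; S1-1->S3; S2-0->S4; S2-1->S5; S3-0->S5; S3-1->S3; S4-0->S6; S4-1->S7; S5-0->S7; S5-1->S5; S6-0->S8; S6-1->S9; S7-0->S9; S7-1->S7; S8-0->S1; S8-1->S10; S9-0->S10; S9-1->S9; S10-0->S3; S10-1->S10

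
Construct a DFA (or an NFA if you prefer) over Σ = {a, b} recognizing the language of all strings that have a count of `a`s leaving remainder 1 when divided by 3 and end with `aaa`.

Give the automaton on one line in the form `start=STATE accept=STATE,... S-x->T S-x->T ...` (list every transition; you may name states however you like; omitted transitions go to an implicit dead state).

start=q0 accept=q7 q0-a->q1 q0-b->q0 q1-a->q2 q1-b->q3 q2-a->q4 q2-b->q5 q3-a->q6 q3-b->q3 q4-a->q7 q4-b->q0 q5-a->q8 q5-b->q5 q6-a->q9 q6-b->q5 q7-a->q10 q7-b->q3 q8-a->q11 q8-b->q0 q9-a->q7 q9-b->q0 q10-a->q4 q10-b->q5 q11-a->q10 q11-b->q3

Build one automaton per condition and run them in lockstep. One (3 states) tracks the count of `a`s modulo 3; the other (4 states) tracks how much of the suffix `aaa` has currently been matched. Each combined state is a pair, one component from each; accept when both components accept.
With 12 states:
          a    b  
>  q0     q1   q0 
   q1     q2   q3 
   q2     q4   q5 
   q3     q6   q3 
   q4     q7   q0 
   q5     q8   q5 
   q6     q9   q5 
 * q7    q10   q3 
   q8    q11   q0 
   q9     q7   q0 
   q10    q4   q5 
   q11   q10   q3 
(> = start, * = accepting)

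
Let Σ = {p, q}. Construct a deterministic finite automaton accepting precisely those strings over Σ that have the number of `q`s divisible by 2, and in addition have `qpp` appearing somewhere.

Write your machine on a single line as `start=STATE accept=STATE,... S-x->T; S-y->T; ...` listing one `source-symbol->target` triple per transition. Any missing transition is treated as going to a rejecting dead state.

Build one automaton per condition and run them in lockstep. One (2 states) tracks the count of `q`s modulo 2; the other (4 states) tracks whether and how much of `qpp` has been seen. Each combined state is a pair, one component from each; accept when both components accept.
        p   q  
>  S0   S0  S1 
   S1   S2  S3 
   S2   S4  S3 
   S3   S5  S1 
   S4   S4  S6 
   S5   S6  S1 
 * S6   S6  S4 
(> = start, * = accepting)

start=S0; accept=S6; S0-p->S0; S0-q->S1; S1-p->S2; S1-q->S3; S2-p->S4; S2-q->S3; S3-p->S5; S3-q->S1; S4-p->S4; S4-q->S6; S5-p->S6; S5-q->S1; S6-p->S6; S6-q->S4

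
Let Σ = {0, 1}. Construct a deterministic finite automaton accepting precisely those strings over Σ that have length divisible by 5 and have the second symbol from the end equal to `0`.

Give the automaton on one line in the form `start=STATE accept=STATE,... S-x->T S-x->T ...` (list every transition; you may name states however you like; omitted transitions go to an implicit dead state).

start=S0 accept=S15,S16 S0-0->S1 S0-1->S2 S1-0->S3 S1-1->S4 S2-0->S5 S2-1->S6 S3-0->S7 S3-1->S8 S4-0->S9 S4-1->S10 S5-0->S7 S5-1->S8 S6-0->S9 S6-1->S10 S7-0->S11 S7-1->S12 S8-0->S13 S8-1->S14 S9-0->S11 S9-1->S12 S10-0->S13 S10-1->S14 S11-0->S15 S11-1->S16 S12-0->S17 S12-1->S18 S13-0->S15 S13-1->S16 S14-0->S17 S14-1->S18 S15-0->S19 S15-1->S20 S16-0->S21 S16-1->S22 S17-0->S19 S17-1->S20 S18-0->S21 S18-1->S22 S19-0->S3 S19-1->S4 S20-0->S5 S20-1->S6 S21-0->S3 S21-1->S4 S22-0->S5 S22-1->S6

Run two small machines in parallel and take their product. One (5 states) tracks the input length modulo 5; the other (7 states) tracks the last 2 symbols read. Each combined state is a pair, one component from each; accept when both components accept.
A 23-state machine:
          0    1  
>  S0     S1   S2 
   S1     S3   S4 
   S2     S5   S6 
   S3     S7   S8 
   S4     S9  S10 
   S5     S7   S8 
   S6     S9  S10 
   S7    S11  S12 
   S8    S13  S14 
   S9    S11  S12 
   S10   S13  S14 
   S11   S15  S16 
   S12   S17  S18 
   S13   S15  S16 
   S14   S17  S18 
 * S15   S19  S20 
 * S16   S21  S22 
   S17   S19  S20 
   S18   S21  S22 
   S19    S3   S4 
   S20    S5   S6 
   S21    S3   S4 
   S22    S5   S6 
(> = start, * = accepting)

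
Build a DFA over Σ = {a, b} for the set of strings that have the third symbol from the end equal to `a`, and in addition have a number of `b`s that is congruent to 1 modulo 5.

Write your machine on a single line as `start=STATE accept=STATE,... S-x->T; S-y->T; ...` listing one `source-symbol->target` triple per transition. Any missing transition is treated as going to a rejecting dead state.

start=q0; accept=q7,q8,q11,q15; q0-a->q1; q0-b->q2; q1-a->q3; q1-b->q4; q2-a->q5; q2-b->q6; q3-a->q3; q3-b->q7; q4-a->q8; q4-b->q6; q5-a->q9; q5-b->q6; q6-a->q6; q6-b->q10; q7-a->q8; q7-b->q6; q8-a->q9; q8-b->q6; q9-a->q11; q9-b->q6; q10-a->q10; q10-b->q12; q11-a->q11; q11-b->q6; q12-a->q13; q12-b->q0; q13-a->q13; q13-b->q14; q14-a->q1; q14-b->q15; q15-a->q5; q15-b->q6

Handle the two conditions separately and then intersect. The first has 15 states tracking the last 3 symbols read; the second has 5 states tracking the count of `b`s modulo 5. A product state is a pair (one from each), accepting exactly when both do. Minimizing collapses redundant product states.
With 16 states:
          a    b  
>  q0     q1   q2 
   q1     q3   q4 
   q2     q5   q6 
   q3     q3   q7 
   q4     q8   q6 
   q5     q9   q6 
   q6     q6  q10 
 * q7     q8   q6 
 * q8     q9   q6 
   q9    q11   q6 
   q10   q10  q12 
 * q11   q11   q6 
   q12   q13   q0 
   q13   q13  q14 
   q14    q1  q15 
 * q15    q5   q6 
(> = start, * = accepting)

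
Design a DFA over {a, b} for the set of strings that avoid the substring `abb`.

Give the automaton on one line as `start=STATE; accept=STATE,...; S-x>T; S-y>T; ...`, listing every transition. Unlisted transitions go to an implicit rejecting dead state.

start=q0; accept=q0,q1,q2; q0-a>q1; q0-b>q0; q1-a>q1; q1-b>q2; q2-a>q1; q2-b>q3; q3-a>q3; q3-b>q3

Track partial matches of the forbidden pattern `abb`. State q3 is a dead state reached once `abb` has occurred; every other state accepts. q0 means no part of `abb` is currently matched.
4 states suffice.
        a   b  
>* q0   q1  q0 
 * q1   q1  q2 
 * q2   q1  q3 
   q3   q3  q3 
(> = start, * = accepting)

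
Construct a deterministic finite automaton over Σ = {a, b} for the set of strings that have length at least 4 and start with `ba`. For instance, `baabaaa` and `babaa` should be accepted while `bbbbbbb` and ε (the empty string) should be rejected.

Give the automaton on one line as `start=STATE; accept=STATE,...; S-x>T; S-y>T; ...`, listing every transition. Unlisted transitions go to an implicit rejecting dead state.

Handle the two conditions separately and then intersect. The first has 6 states tracking the input length, saturating at 5; the second has 4 states tracking whether the input so far still matches the prefix `ba`. A product state is a pair (one from each), accepting exactly when both do.
          a    b  
>  q0     q1   q2 
   q1     q3   q3 
   q2     q4   q3 
   q3     q5   q5 
   q4     q6   q6 
   q5     q7   q7 
   q6     q8   q8 
   q7     q9   q9 
 * q8    q10  q10 
   q9     q9   q9 
 * q10   q10  q10 
(> = start, * = accepting)

start=q0; accept=q8,q10; q0-a>q1; q0-b>q2; q1-a>q3; q1-b>q3; q2-a>q4; q2-b>q3; q3-a>q5; q3-b>q5; q4-a>q6; q4-b>q6; q5-a>q7; q5-b>q7; q6-a>q8; q6-b>q8; q7-a>q9; q7-b>q9; q8-a>q10; q8-b>q10; q9-a>q9; q9-b>q9; q10-a>q10; q10-b>q10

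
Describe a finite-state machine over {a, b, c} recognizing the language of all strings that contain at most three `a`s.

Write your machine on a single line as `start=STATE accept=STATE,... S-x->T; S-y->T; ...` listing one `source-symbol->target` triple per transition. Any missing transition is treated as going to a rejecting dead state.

Count `a`s, saturating at 4: states q0 through q3 mean 0 through 3 `a`s seen; q4 means more than 3. Each `a` increments (capped at q4); other symbols loop. Accept from {q0, q1, q2, q3}.
        a   b   c  
>* q0   q1  q0  q0 
 * q1   q2  q1  q1 
 * q2   q3  q2  q2 
 * q3   q4  q3  q3 
   q4   q4  q4  q4 
(> = start, * = accepting)

start=q0; accept=q0,q1,q2,q3; q0-a->q1; q0-b->q0; q0-c->q0; q1-a->q2; q1-b->q1; q1-c->q1; q2-a->q3; q2-b->q2; q2-c->q2; q3-a->q4; q3-b->q3; q3-c->q3; q4-a->q4; q4-b->q4; q4-c->q4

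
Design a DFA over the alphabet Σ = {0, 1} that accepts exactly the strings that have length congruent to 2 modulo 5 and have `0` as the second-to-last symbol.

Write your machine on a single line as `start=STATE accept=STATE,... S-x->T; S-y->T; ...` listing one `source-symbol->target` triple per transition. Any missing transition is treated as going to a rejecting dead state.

start=A; accept=D; A-0->B; A-1->C; B-0->D; B-1->D; C-0->E; C-1->E; D-0->F; D-1->F; E-0->F; E-1->F; F-0->G; F-1->G; G-0->A; G-1->A

Handle the two conditions separately and then intersect. The first has 5 states tracking the input length modulo 5; the second has 7 states tracking the last 2 symbols read. A product state is a pair (one from each), accepting exactly when both do. Minimizing collapses redundant product states.
7 states suffice.
       0  1 
>  A   B  C 
   B   D  D 
   C   E  E 
 * D   F  F 
   E   F  F 
   F   G  G 
   G   A  A 
(> = start, * = accepting)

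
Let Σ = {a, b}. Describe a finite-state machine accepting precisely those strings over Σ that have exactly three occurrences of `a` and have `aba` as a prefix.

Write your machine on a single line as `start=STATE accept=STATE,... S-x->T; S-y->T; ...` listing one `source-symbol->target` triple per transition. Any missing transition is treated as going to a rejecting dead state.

Run two small machines in parallel and take their product. One (5 states) tracks the count of `a`s, saturating at 4; the other (5 states) tracks whether the input so far still matches the prefix `aba`. Each combined state is a pair, one component from each; accept when both components accept.
11 states suffice.
          a    b  
>  q0     q1   q2 
   q1     q3   q4 
   q2     q5   q2 
   q3     q6   q3 
   q4     q7   q5 
   q5     q3   q5 
   q6     q8   q6 
   q7     q9   q7 
   q8     q8   q8 
 * q9    q10   q9 
   q10   q10  q10 
(> = start, * = accepting)

start=q0; accept=q9; q0-a->q1; q0-b->q2; q1-a->q3; q1-b->q4; q2-a->q5; q2-b->q2; q3-a->q6; q3-b->q3; q4-a->q7; q4-b->q5; q5-a->q3; q5-b->q5; q6-a->q8; q6-b->q6; q7-a->q9; q7-b->q7; q8-a->q8; q8-b->q8; q9-a->q10; q9-b->q9; q10-a->q10; q10-b->q10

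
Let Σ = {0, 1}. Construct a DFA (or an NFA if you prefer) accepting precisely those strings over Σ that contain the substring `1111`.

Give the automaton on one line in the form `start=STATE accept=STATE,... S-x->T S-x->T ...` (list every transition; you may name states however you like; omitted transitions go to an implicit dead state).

States A..D record the length of the longest prefix of `1111` that matches the current input suffix. Reaching E means `1111` has been seen, and we stay there forever. Accept from E.
With 5 states:
       0  1 
>  A   A  B 
   B   A  C 
   C   A  D 
   D   A  E 
 * E   E  E 
(> = start, * = accepting)

start=A accept=E A-0->A A-1->B B-0->A B-1->C C-0->A C-1->D D-0->A D-1->E E-0->E E-1->E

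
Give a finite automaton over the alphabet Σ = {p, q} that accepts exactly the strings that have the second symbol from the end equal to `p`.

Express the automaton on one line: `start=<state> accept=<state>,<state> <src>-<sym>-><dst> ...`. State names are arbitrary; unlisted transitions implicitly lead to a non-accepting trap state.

A DFA must remember the last 2 symbols (since which symbol is second-to-last isn't known until the input ends). Use one state per possible window of the last ≤2 symbols; accept from those whose window starts with `p`.
A 7-state machine:
       p  q 
>  A   B  C 
   B   D  E 
   C   F  G 
 * D   D  E 
 * E   F  G 
   F   D  E 
   G   F  G 
(> = start, * = accepting)

start=A accept=D,E A-p->B A-q->C B-p->D B-q->E C-p->F C-q->G D-p->D D-q->E E-p->F E-q->G F-p->D F-q->E G-p->F G-q->G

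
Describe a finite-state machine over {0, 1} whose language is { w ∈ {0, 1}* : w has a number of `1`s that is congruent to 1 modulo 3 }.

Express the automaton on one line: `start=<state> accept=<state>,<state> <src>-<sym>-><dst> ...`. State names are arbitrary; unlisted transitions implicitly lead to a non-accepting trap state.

The only thing that matters is how many `1`s have appeared, reduced mod 3. Use one state per residue: q0 for 0, …, q2 for 2. Reading `1` moves to the next residue; anything else stays put. q1 is accepting.
With 3 states:
        0   1  
>  q0   q0  q1 
 * q1   q1  q2 
   q2   q2  q0 
(> = start, * = accepting)

start=q0 accept=q1 q0-0->q0 q0-1->q1 q1-0->q1 q1-1->q2 q2-0->q2 q2-1->q0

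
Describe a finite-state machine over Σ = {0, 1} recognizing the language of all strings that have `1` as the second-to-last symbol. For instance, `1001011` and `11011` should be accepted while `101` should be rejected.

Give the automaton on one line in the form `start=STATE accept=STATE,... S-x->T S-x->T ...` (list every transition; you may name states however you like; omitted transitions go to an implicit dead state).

start=s0 accept=s5,s6 s0-0->s1 s0-1->s2 s1-0->s3 s1-1->s4 s2-0->s5 s2-1->s6 s3-0->s3 s3-1->s4 s4-0->s5 s4-1->s6 s5-0->s3 s5-1->s4 s6-0->s5 s6-1->s6

A DFA must remember the last 2 symbols (since which symbol is second-to-last isn't known until the input ends). Use one state per possible window of the last ≤2 symbols; accept from those whose window starts with `1`.
A 7-state machine:
        0   1  
>  s0   s1  s2 
   s1   s3  s4 
   s2   s5  s6 
   s3   s3  s4 
   s4   s5  s6 
 * s5   s3  s4 
 * s6   s5  s6 
(> = start, * = accepting)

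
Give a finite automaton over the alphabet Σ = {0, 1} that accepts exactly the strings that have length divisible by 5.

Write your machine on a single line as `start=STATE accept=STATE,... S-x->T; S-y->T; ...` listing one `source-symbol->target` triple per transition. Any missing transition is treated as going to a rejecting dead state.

Count input length modulo 5: every symbol advances one step around the cycle S0 → S1 → S2 → S3 → S4 → S0. Accept at S0.
A 5-state machine:
        0   1  
>* S0   S1  S1 
   S1   S2  S2 
   S2   S3  S3 
   S3   S4  S4 
   S4   S0  S0 
(> = start, * = accepting)

start=S0; accept=S0; S0-0->S1; S0-1->S1; S1-0->S2; S1-1->S2; S2-0->S3; S2-1->S3; S3-0->S4; S3-1->S4; S4-0->S0; S4-1->S0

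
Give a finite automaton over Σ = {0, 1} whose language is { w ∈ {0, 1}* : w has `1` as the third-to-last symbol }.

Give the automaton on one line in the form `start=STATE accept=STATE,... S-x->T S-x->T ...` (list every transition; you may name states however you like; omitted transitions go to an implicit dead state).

A DFA must remember the last 3 symbols (since which symbol is third-to-last isn't known until the input ends). Use one state per possible window of the last ≤3 symbols; accept from those whose window starts with `1`.
With 15 states:
          0    1  
>  s0     s1   s2 
   s1     s3   s4 
   s2     s5   s6 
   s3     s7   s8 
   s4     s9  s10 
   s5    s11  s12 
   s6    s13  s14 
   s7     s7   s8 
   s8     s9  s10 
   s9    s11  s12 
   s10   s13  s14 
 * s11    s7   s8 
 * s12    s9  s10 
 * s13   s11  s12 
 * s14   s13  s14 
(> = start, * = accepting)

start=s0 accept=s11,s12,s13,s14 s0-0->s1 s0-1->s2 s1-0->s3 s1-1->s4 s2-0->s5 s2-1->s6 s3-0->s7 s3-1->s8 s4-0->s9 s4-1->s10 s5-0->s11 s5-1->s12 s6-0->s13 s6-1->s14 s7-0->s7 s7-1->s8 s8-0->s9 s8-1->s10 s9-0->s11 s9-1->s12 s10-0->s13 s10-1->s14 s11-0->s7 s11-1->s8 s12-0->s9 s12-1->s10 s13-0->s11 s13-1->s12 s14-0->s13 s14-1->s14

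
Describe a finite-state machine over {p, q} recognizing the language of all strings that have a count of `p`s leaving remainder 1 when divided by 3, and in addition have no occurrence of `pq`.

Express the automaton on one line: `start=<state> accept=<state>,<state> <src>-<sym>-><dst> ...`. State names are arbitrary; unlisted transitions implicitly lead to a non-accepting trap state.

Run two small machines in parallel and take their product. One (3 states) tracks the count of `p`s modulo 3; the other (3 states) tracks partial matches of the forbidden pattern `pq`. Each combined state is a pair, one component from each; accept when both components accept. Equivalent product states are then merged.
With 5 states:
        p   q  
>  s0   s1  s0 
 * s1   s2  s3 
   s2   s4  s3 
   s3   s3  s3 
   s4   s1  s3 
(> = start, * = accepting)

start=s0 accept=s1 s0-p->s1 s0-q->s0 s1-p->s2 s1-q->s3 s2-p->s4 s2-q->s3 s3-p->s3 s3-q->s3 s4-p->s1 s4-q->s3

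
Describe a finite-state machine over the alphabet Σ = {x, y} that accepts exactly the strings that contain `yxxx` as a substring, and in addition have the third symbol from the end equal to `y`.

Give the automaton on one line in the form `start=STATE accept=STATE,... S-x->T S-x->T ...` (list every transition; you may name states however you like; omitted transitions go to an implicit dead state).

Run two small machines in parallel and take their product. One (5 states) tracks whether and how much of `yxxx` has been seen; the other (15 states) tracks the last 3 symbols read. Each combined state is a pair, one component from each; accept when both components accept. Minimizing collapses redundant product states.
A 12-state machine:
       x  y 
>  A   A  B 
   B   C  B 
   C   D  B 
   D   E  B 
   E   E  F 
   F   G  H 
   G   I  J 
   H   K  L 
 * I   E  F 
 * J   G  H 
 * K   I  J 
 * L   K  L 
(> = start, * = accepting)

start=A accept=I,J,K,L A-x->A A-y->B B-x->C B-y->B C-x->D C-y->B D-x->E D-y->B E-x->E E-y->F F-x->G F-y->H G-x->I G-y->J H-x->K H-y->L I-x->E I-y->F J-x->G J-y->H K-x->I K-y->J L-x->K L-y->L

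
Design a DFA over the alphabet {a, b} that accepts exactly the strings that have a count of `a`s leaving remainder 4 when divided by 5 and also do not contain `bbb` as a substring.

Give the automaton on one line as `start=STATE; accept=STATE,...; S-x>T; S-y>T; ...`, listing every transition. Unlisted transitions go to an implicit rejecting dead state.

start=q0; accept=q10,q13,q15; q0-a>q1; q0-b>q2; q1-a>q3; q1-b>q4; q2-a>q1; q2-b>q5; q3-a>q6; q3-b>q7; q4-a>q3; q4-b>q8; q5-a>q1; q5-b>q9; q6-a>q10; q6-b>q11; q7-a>q6; q7-b>q12; q8-a>q3; q8-b>q9; q9-a>q9; q9-b>q9; q10-a>q0; q10-b>q13; q11-a>q10; q11-b>q14; q12-a>q6; q12-b>q9; q13-a>q0; q13-b>q15; q14-a>q10; q14-b>q9; q15-a>q0; q15-b>q9

Run two small machines in parallel and take their product. One (5 states) tracks the count of `a`s modulo 5; the other (4 states) tracks partial matches of the forbidden pattern `bbb`. Each combined state is a pair, one component from each; accept when both components accept. Equivalent product states are then merged.
16 states suffice.
          a    b  
>  q0     q1   q2 
   q1     q3   q4 
   q2     q1   q5 
   q3     q6   q7 
   q4     q3   q8 
   q5     q1   q9 
   q6    q10  q11 
   q7     q6  q12 
   q8     q3   q9 
   q9     q9   q9 
 * q10    q0  q13 
   q11   q10  q14 
   q12    q6   q9 
 * q13    q0  q15 
   q14   q10   q9 
 * q15    q0   q9 
(> = start, * = accepting)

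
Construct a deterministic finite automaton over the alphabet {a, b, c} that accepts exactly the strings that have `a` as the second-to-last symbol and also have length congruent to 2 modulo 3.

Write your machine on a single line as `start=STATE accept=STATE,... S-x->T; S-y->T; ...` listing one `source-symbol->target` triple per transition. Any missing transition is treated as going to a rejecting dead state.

start=s0; accept=s3; s0-a->s1; s0-b->s2; s0-c->s2; s1-a->s3; s1-b->s3; s1-c->s3; s2-a->s4; s2-b->s4; s2-c->s4; s3-a->s0; s3-b->s0; s3-c->s0; s4-a->s0; s4-b->s0; s4-c->s0

Build one automaton per condition and run them in lockstep. The first has 13 states tracking the last 2 symbols read; the second has 3 states tracking the input length modulo 3. A product state is a pair (one from each), accepting exactly when both do. Equivalent product states are then merged.
        a   b   c  
>  s0   s1  s2  s2 
   s1   s3  s3  s3 
   s2   s4  s4  s4 
 * s3   s0  s0  s0 
   s4   s0  s0  s0 
(> = start, * = accepting)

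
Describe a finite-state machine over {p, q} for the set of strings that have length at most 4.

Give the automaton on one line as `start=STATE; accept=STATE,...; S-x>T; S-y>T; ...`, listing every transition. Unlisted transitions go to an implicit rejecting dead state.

start=A; accept=A,B,C,D,E; A-p>B; A-q>B; B-p>C; B-q>C; C-p>D; C-q>D; D-p>E; D-q>E; E-p>F; E-q>F; F-p>F; F-q>F

We only need to distinguish lengths 0, 1, …, 4, and '>4'. Chain A → B → C → D → E → F on every symbol, with F looping. Accepting states: {A, B, C, D, E}.
With 6 states:
       p  q 
>* A   B  B 
 * B   C  C 
 * C   D  D 
 * D   E  E 
 * E   F  F 
   F   F  F 
(> = start, * = accepting)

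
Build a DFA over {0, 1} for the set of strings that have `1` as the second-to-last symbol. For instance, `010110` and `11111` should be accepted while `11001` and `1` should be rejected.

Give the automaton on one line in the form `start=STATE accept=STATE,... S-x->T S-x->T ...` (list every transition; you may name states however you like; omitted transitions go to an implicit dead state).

start=A accept=F,G A-0->B A-1->C B-0->D B-1->E C-0->F C-1->G D-0->D D-1->E E-0->F E-1->G F-0->D F-1->E G-0->F G-1->G

A DFA must remember the last 2 symbols (since which symbol is second-to-last isn't known until the input ends). Use one state per possible window of the last ≤2 symbols; accept from those whose window starts with `1`.
With 7 states:
       0  1 
>  A   B  C 
   B   D  E 
   C   F  G 
   D   D  E 
   E   F  G 
 * F   D  E 
 * G   F  G 
(> = start, * = accepting)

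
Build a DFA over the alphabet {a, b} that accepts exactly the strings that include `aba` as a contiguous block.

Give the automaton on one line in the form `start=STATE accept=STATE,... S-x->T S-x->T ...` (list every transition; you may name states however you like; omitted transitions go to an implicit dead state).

States s0..s2 record the length of the longest prefix of `aba` that matches the current input suffix. Reaching s3 means `aba` has been seen, and we stay there forever. Accept from s3.
4 states suffice.
        a   b  
>  s0   s1  s0 
   s1   s1  s2 
   s2   s3  s0 
 * s3   s3  s3 
(> = start, * = accepting)

start=s0 accept=s3 s0-a->s1 s0-b->s0 s1-a->s1 s1-b->s2 s2-a->s3 s2-b->s0 s3-a->s3 s3-b->s3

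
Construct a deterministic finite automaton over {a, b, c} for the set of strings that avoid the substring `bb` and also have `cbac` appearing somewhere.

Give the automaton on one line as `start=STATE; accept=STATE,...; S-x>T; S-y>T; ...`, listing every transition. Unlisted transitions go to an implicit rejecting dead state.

Build one automaton per condition and run them in lockstep. The first has 3 states tracking partial matches of the forbidden pattern `bb`; the second has 5 states tracking whether and how much of `cbac` has been seen. A product state is a pair (one from each), accepting exactly when both do. After merging equivalent states the machine shrinks.
        a   b   c  
>  q0   q0  q1  q2 
   q1   q0  q3  q2 
   q2   q0  q4  q2 
   q3   q3  q3  q3 
   q4   q5  q3  q2 
   q5   q0  q1  q6 
 * q6   q6  q7  q6 
 * q7   q6  q3  q6 
(> = start, * = accepting)

start=q0; accept=q6,q7; q0-a>q0; q0-b>q1; q0-c>q2; q1-a>q0; q1-b>q3; q1-c>q2; q2-a>q0; q2-b>q4; q2-c>q2; q3-a>q3; q3-b>q3; q3-c>q3; q4-a>q5; q4-b>q3; q4-c>q2; q5-a>q0; q5-b>q1; q5-c>q6; q6-a>q6; q6-b>q7; q6-c>q6; q7-a>q6; q7-b>q3; q7-c>q6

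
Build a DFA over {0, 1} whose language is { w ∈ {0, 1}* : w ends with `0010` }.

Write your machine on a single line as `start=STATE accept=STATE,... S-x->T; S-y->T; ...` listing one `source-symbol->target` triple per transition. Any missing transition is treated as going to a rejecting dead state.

Remember how much of `0010` the current input suffix matches. State q0 means no match yet; q1 means the last symbol is `0`; q2 means the last 2 symbols are `00`; q3 means the last 3 symbols are `001`; q4 means the last 4 symbols are `0010`. Only q4 accepts. On a mismatch, fall back to the longest proper suffix that is still a prefix of `0010`.
With 5 states:
        0   1  
>  q0   q1  q0 
   q1   q2  q0 
   q2   q2  q3 
   q3   q4  q0 
 * q4   q2  q0 
(> = start, * = accepting)

start=q0; accept=q4; q0-0->q1; q0-1->q0; q1-0->q2; q1-1->q0; q2-0->q2; q2-1->q3; q3-0->q4; q3-1->q0; q4-0->q2; q4-1->q0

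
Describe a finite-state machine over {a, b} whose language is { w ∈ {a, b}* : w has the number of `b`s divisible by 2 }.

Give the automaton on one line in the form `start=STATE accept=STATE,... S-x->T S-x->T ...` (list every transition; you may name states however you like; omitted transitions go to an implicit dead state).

Keep the running count of `b`s modulo 2: each `b` advances along the cycle S0 → S1 → S0 while other symbols loop. Accept at S0.
With 2 states:
        a   b  
>* S0   S0  S1 
   S1   S1  S0 
(> = start, * = accepting)

start=S0 accept=S0 S0-a->S0 S0-b->S1 S1-a->S1 S1-b->S0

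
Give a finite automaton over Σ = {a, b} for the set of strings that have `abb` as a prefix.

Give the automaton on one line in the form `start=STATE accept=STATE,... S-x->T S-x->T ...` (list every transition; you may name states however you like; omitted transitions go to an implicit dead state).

Check the first 3 symbols one by one: s0 through s2 record how many have matched `abb` so far; any wrong symbol goes to the dead state s4. After all 3 match we enter the accepting sink s3.
        a   b  
>  s0   s1  s4 
   s1   s4  s2 
   s2   s4  s3 
 * s3   s3  s3 
   s4   s4  s4 
(> = start, * = accepting)

start=s0 accept=s3 s0-a->s1 s0-b->s4 s1-a->s4 s1-b->s2 s2-a->s4 s2-b->s3 s3-a->s3 s3-b->s3 s4-a->s4 s4-b->s4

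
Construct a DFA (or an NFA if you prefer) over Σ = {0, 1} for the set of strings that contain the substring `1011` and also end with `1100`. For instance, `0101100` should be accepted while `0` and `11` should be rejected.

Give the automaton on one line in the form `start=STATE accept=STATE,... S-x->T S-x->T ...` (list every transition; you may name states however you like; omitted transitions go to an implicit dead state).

start=A accept=G A-0->A A-1->B B-0->C B-1->B C-0->A C-1->D D-0->C D-1->E E-0->F E-1->E F-0->G F-1->H G-0->I G-1->H H-0->I H-1->E I-0->I I-1->H

Run two small machines in parallel and take their product. One (5 states) tracks whether and how much of `1011` has been seen; the other (5 states) tracks how much of the suffix `1100` has currently been matched. Each combined state is a pair, one component from each; accept when both components accept. Equivalent product states are then merged.
With 9 states:
       0  1 
>  A   A  B 
   B   C  B 
   C   A  D 
   D   C  E 
   E   F  E 
   F   G  H 
 * G   I  H 
   H   I  E 
   I   I  H 
(> = start, * = accepting)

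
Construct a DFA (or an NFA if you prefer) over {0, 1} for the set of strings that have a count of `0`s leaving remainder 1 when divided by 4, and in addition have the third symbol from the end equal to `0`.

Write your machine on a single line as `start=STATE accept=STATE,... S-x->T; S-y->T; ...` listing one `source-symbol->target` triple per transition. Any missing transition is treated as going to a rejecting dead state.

Build one automaton per condition and run them in lockstep. One (4 states) tracks the count of `0`s modulo 4; the other (15 states) tracks the last 3 symbols read. Each combined state is a pair, one component from each; accept when both components accept. Minimizing collapses redundant product states.
A 15-state machine:
          0    1  
>  s0     s1   s0 
   s1     s2   s3 
   s2     s4   s2 
   s3     s2   s5 
   s4     s6   s7 
 * s5     s2   s8 
   s6     s9  s10 
   s7    s11   s7 
   s8     s2   s8 
 * s9     s2  s12 
   s10   s13   s0 
   s11   s14  s10 
 * s12    s2   s5 
 * s13    s2   s3 
   s14    s2  s12 
(> = start, * = accepting)

start=s0; accept=s5,s9,s12,s13; s0-0->s1; s0-1->s0; s1-0->s2; s1-1->s3; s2-0->s4; s2-1->s2; s3-0->s2; s3-1->s5; s4-0->s6; s4-1->s7; s5-0->s2; s5-1->s8; s6-0->s9; s6-1->s10; s7-0->s11; s7-1->s7; s8-0->s2; s8-1->s8; s9-0->s2; s9-1->s12; s10-0->s13; s10-1->s0; s11-0->s14; s11-1->s10; s12-0->s2; s12-1->s5; s13-0->s2; s13-1->s3; s14-0->s2; s14-1->s12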